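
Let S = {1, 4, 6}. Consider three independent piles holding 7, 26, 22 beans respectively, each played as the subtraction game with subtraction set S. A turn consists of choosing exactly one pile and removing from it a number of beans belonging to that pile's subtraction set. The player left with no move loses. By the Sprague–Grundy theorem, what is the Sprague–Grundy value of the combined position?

1

All piles use S = {1, 4, 6}:
G(0) = 0
G(1) = mex{0} = 1
G(2) = mex{1} = 0
G(3) = mex{0} = 1
G(4) = mex{1,0} = 2
G(5) = mex{2,1} = 0
G(6) = mex{0,0,0} = 1
G(7) = mex{1,1,1} = 0
G(8) = mex{0,2,0} = 1
G(9) = mex{1,0,1} = 2
G(10) = mex{2,1,2} = 0
G(11) = mex{0,0,0} = 1
G(12) = mex{1,1,1} = 0
G(13) = mex{0,2,0} = 1
G(14) = mex{1,0,1} = 2
G(15) = mex{2,1,2} = 0
G(16) = mex{0,0,0} = 1
G(17) = mex{1,1,1} = 0
G(18) = mex{0,2,0} = 1
G(19) = mex{1,0,1} = 2
G(20) = mex{2,1,2} = 0
G(21) = mex{0,0,0} = 1
G(22) = mex{1,1,1} = 0
G(23) = mex{0,2,0} = 1
G(24) = mex{1,0,1} = 2
G(25) = mex{2,1,2} = 0
G(26) = mex{0,0,0} = 1
Pile A: G(7) = 0.
Pile B: G(26) = 1.
Pile C: G(22) = 0.
Combined Grundy value = 0 ⊕ 1 ⊕ 0 = 1.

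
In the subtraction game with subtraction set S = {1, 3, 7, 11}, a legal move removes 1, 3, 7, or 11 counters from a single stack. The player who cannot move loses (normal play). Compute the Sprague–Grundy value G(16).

0

G(0) = 0
G(1) = mex{0} = 1
G(2) = mex{1} = 0
G(3) = mex{0,0} = 1
G(4) = mex{1,1} = 0
G(5) = mex{0,0} = 1
G(6) = mex{1,1} = 0
G(7) = mex{0,0,0} = 1
G(8) = mex{1,1,1} = 0
G(9) = mex{0,0,0} = 1
G(10) = mex{1,1,1} = 0
G(11) = mex{0,0,0,0} = 1
G(12) = mex{1,1,1,1} = 0
G(13) = mex{0,0,0,0} = 1
G(14) = mex{1,1,1,1} = 0
G(15) = mex{0,0,0,0} = 1
G(16) = mex{1,1,1,1} = 0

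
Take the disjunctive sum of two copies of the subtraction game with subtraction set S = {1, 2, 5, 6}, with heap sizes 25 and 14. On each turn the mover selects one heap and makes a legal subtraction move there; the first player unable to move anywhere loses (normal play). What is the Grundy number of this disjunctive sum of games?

All heaps use S = {1, 2, 5, 6}:
G(0) = 0
G(1) = mex{0} = 1
G(2) = mex{1,0} = 2
G(3) = mex{2,1} = 0
G(4) = mex{0,2} = 1
G(5) = mex{1,0,0} = 2
G(6) = mex{2,1,1,0} = 3
G(7) = mex{3,2,2,1} = 0
G(8) = mex{0,3,0,2} = 1
G(9) = mex{1,0,1,0} = 2
G(10) = mex{2,1,2,1} = 0
G(11) = mex{0,2,3,2} = 1
G(12) = mex{1,0,0,3} = 2
G(13) = mex{2,1,1,0} = 3
G(14) = mex{3,2,2,1} = 0
G(15) = mex{0,3,0,2} = 1
G(16) = mex{1,0,1,0} = 2
G(17) = mex{2,1,2,1} = 0
G(18) = mex{0,2,3,2} = 1
G(19) = mex{1,0,0,3} = 2
G(20) = mex{2,1,1,0} = 3
G(21) = mex{3,2,2,1} = 0
G(22) = mex{0,3,0,2} = 1
G(23) = mex{1,0,1,0} = 2
G(24) = mex{2,1,2,1} = 0
G(25) = mex{0,2,3,2} = 1
Heap A: G(25) = 1.
Heap B: G(14) = 0.
Combined Grundy value = 1 ⊕ 0 = 1.

1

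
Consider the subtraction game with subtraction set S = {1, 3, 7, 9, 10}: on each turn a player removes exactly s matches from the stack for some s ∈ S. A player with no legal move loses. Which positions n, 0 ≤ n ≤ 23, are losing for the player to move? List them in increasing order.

n :  0  1  2  3  4  5  6  7  8  9 10 11 12 13 14 15 16 17 18 19 20 21 22 23
G :  0  1  0  1  0  1  0  1  0  1  2  3  2  3  2  3  2  3  2  0  1  0  1  0
P-positions are exactly the n with G(n) = 0.

0, 2, 4, 6, 8, 19, 21, 23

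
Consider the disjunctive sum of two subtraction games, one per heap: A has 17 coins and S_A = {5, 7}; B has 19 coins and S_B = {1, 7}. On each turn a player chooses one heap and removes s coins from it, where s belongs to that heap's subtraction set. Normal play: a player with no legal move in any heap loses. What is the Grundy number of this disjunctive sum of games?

Heap A, S = {5, 7}:
G(0) = 0
G(1) = mex{} = 0
G(2) = mex{} = 0
G(3) = mex{} = 0
G(4) = mex{} = 0
G(5) = mex{0} = 1
G(6) = mex{0} = 1
G(7) = mex{0,0} = 1
G(8) = mex{0,0} = 1
G(9) = mex{0,0} = 1
G(10) = mex{1,0} = 2
G(11) = mex{1,0} = 2
G(12) = mex{1,1} = 0
G(13) = mex{1,1} = 0
G(14) = mex{1,1} = 0
G(15) = mex{2,1} = 0
G(16) = mex{2,1} = 0
G(17) = mex{0,2} = 1
G_A(17) = 1.
Heap B, S = {1, 7}:
G(0) = 0
G(1) = mex{0} = 1
G(2) = mex{1} = 0
G(3) = mex{0} = 1
G(4) = mex{1} = 0
G(5) = mex{0} = 1
G(6) = mex{1} = 0
G(7) = mex{0,0} = 1
G(8) = mex{1,1} = 0
G(9) = mex{0,0} = 1
G(10) = mex{1,1} = 0
G(11) = mex{0,0} = 1
G(12) = mex{1,1} = 0
G(13) = mex{0,0} = 1
G(14) = mex{1,1} = 0
G(15) = mex{0,0} = 1
G(16) = mex{1,1} = 0
G(17) = mex{0,0} = 1
G(18) = mex{1,1} = 0
G(19) = mex{0,0} = 1
G_B(19) = 1.
Combined Grundy value = 1 ⊕ 1 = 0.

0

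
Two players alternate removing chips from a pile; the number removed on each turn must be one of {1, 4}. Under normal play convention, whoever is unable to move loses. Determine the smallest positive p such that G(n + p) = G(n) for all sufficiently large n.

n :  0  1  2  3  4  5  6  7  8  9 10 11 12 13 14
G :  0  1  0  1  2  0  1  0  1  2  0  1  0  1  2
G(n+5) = G(n) holds for n = 0,…,3 (a full window of length max(S) = 4), so the sequence is purely periodic with period 5.

5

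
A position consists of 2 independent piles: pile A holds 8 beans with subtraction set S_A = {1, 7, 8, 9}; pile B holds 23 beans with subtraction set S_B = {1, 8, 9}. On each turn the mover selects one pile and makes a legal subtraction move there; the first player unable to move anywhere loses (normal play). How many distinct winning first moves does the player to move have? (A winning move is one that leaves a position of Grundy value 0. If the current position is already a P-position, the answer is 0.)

3

Pile A, S = {1, 7, 8, 9}:
n : 0 1 2 3 4 5 6 7 8
G : 0 1 0 1 0 1 0 1 2
G_A(8) = 2.
Pile B, S = {1, 8, 9}:
G(0) = 0
G(1) = mex{0} = 1
G(2) = mex{1} = 0
G(3) = mex{0} = 1
G(4) = mex{1} = 0
G(5) = mex{0} = 1
G(6) = mex{1} = 0
G(7) = mex{0} = 1
G(8) = mex{1,0} = 2
G(9) = mex{2,1,0} = 3
G(10) = mex{3,0,1} = 2
G(11) = mex{2,1,0} = 3
G(12) = mex{3,0,1} = 2
G(13) = mex{2,1,0} = 3
G(14) = mex{3,0,1} = 2
G(15) = mex{2,1,0} = 3
G(16) = mex{3,2,1} = 0
G(17) = mex{0,3,2} = 1
G(18) = mex{1,2,3} = 0
G(19) = mex{0,3,2} = 1
G(20) = mex{1,2,3} = 0
G(21) = mex{0,3,2} = 1
G(22) = mex{1,2,3} = 0
G(23) = mex{0,3,2} = 1
G_B(23) = 1.
Combined Grundy value = 2 ⊕ 1 = 3.
A winning move leaves total XOR = 0, i.e. changes one component's Grundy value g to g ⊕ X where X is the current total.
Pile A: need g' = 2⊕3 = 1. Options: 8−1→G=1, 8−7→G=1, 8−8→G=0. Hits: 2.
Pile B: need g' = 1⊕3 = 2. Options: 23−1→G=0, 23−8→G=3, 23−9→G=2. Hits: 1.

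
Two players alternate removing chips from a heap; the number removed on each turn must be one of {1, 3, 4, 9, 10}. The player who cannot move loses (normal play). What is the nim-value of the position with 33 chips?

0

G(0) = 0
G(1) = mex{0} = 1
G(2) = mex{1} = 0
G(3) = mex{0,0} = 1
G(4) = mex{1,1,0} = 2
G(5) = mex{2,0,1} = 3
G(6) = mex{3,1,0} = 2
G(7) = mex{2,2,1} = 0
G(8) = mex{0,3,2} = 1
G(9) = mex{1,2,3,0} = 4
G(10) = mex{4,0,2,1,0} = 3
G(11) = mex{3,1,0,0,1} = 2
G(12) = mex{2,4,1,1,0} = 3
G(13) = mex{3,3,4,2,1} = 0
G(14) = mex{0,2,3,3,2} = 1
G(15) = mex{1,3,2,2,3} = 0
G(16) = mex{0,0,3,0,2} = 1
G(17) = mex{1,1,0,1,0} = 2
G(18) = mex{2,0,1,4,1} = 3
G(19) = mex{3,1,0,3,4} = 2
G(20) = mex{2,2,1,2,3} = 0
G(21) = mex{0,3,2,3,2} = 1
G(22) = mex{1,2,3,0,3} = 4
G(23) = mex{4,0,2,1,0} = 3
G(24) = mex{3,1,0,0,1} = 2
G(25) = mex{2,4,1,1,0} = 3
G(26) = mex{3,3,4,2,1} = 0
G(27) = mex{0,2,3,3,2} = 1
G(28) = mex{1,3,2,2,3} = 0
G(29) = mex{0,0,3,0,2} = 1
G(30) = mex{1,1,0,1,0} = 2
G(31) = mex{2,0,1,4,1} = 3
G(32) = mex{3,1,0,3,4} = 2
G(33) = mex{2,2,1,2,3} = 0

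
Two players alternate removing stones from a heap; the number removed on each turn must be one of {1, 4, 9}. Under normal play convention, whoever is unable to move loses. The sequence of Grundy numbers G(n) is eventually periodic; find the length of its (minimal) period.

5

G(0) = 0
G(1) = mex{0} = 1
G(2) = mex{1} = 0
G(3) = mex{0} = 1
G(4) = mex{1,0} = 2
G(5) = mex{2,1} = 0
G(6) = mex{0,0} = 1
G(7) = mex{1,1} = 0
G(8) = mex{0,2} = 1
G(9) = mex{1,0,0} = 2
G(10) = mex{2,1,1} = 0
G(11) = mex{0,0,0} = 1
G(12) = mex{1,1,1} = 0
G(13) = mex{0,2,2} = 1
G(14) = mex{1,0,0} = 2
G(15) = mex{2,1,1} = 0
G(n+5) = G(n) holds for n = 0,…,8 (a full window of length max(S) = 9), so the sequence is purely periodic with period 5.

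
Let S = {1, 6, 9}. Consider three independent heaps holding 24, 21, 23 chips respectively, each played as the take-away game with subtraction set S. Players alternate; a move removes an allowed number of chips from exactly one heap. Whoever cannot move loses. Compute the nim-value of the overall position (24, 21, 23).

All heaps use S = {1, 6, 9}:
G(0) = 0
G(1) = mex{0} = 1
G(2) = mex{1} = 0
G(3) = mex{0} = 1
G(4) = mex{1} = 0
G(5) = mex{0} = 1
G(6) = mex{1,0} = 2
G(7) = mex{2,1} = 0
G(8) = mex{0,0} = 1
G(9) = mex{1,1,0} = 2
G(10) = mex{2,0,1} = 3
G(11) = mex{3,1,0} = 2
G(12) = mex{2,2,1} = 0
G(13) = mex{0,0,0} = 1
G(14) = mex{1,1,1} = 0
G(15) = mex{0,2,2} = 1
G(16) = mex{1,3,0} = 2
G(17) = mex{2,2,1} = 0
G(18) = mex{0,0,2} = 1
G(19) = mex{1,1,3} = 0
G(20) = mex{0,0,2} = 1
G(21) = mex{1,1,0} = 2
G(22) = mex{2,2,1} = 0
G(23) = mex{0,0,0} = 1
G(24) = mex{1,1,1} = 0
Heap A: G(24) = 0.
Heap B: G(21) = 2.
Heap C: G(23) = 1.
Combined Grundy value = 0 ⊕ 2 ⊕ 1 = 3.

3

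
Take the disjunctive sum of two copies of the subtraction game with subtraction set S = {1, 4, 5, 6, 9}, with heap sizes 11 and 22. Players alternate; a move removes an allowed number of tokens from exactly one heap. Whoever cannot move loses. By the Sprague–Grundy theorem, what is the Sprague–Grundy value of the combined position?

1

All heaps use S = {1, 4, 5, 6, 9}:
G(0) = 0
G(1) = mex{0} = 1
G(2) = mex{1} = 0
G(3) = mex{0} = 1
G(4) = mex{1,0} = 2
G(5) = mex{2,1,0} = 3
G(6) = mex{3,0,1,0} = 2
G(7) = mex{2,1,0,1} = 3
G(8) = mex{3,2,1,0} = 4
G(9) = mex{4,3,2,1,0} = 5
G(10) = mex{5,2,3,2,1} = 0
G(11) = mex{0,3,2,3,0} = 1
G(12) = mex{1,4,3,2,1} = 0
G(13) = mex{0,5,4,3,2} = 1
G(14) = mex{1,0,5,4,3} = 2
G(15) = mex{2,1,0,5,2} = 3
G(16) = mex{3,0,1,0,3} = 2
G(17) = mex{2,1,0,1,4} = 3
G(18) = mex{3,2,1,0,5} = 4
G(19) = mex{4,3,2,1,0} = 5
G(20) = mex{5,2,3,2,1} = 0
G(21) = mex{0,3,2,3,0} = 1
G(22) = mex{1,4,3,2,1} = 0
Heap A: G(11) = 1.
Heap B: G(22) = 0.
Combined Grundy value = 1 ⊕ 0 = 1.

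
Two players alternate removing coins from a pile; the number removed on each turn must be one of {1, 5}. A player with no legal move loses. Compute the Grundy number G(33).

1

n :  0  1  2  3  4  5  6  7  8  9 10 11 12 13 14 15 16 17 18 19 20 21 22 23 24 25 26 27 28 29 30 31 32 33
G :  0  1  0  1  0  1  0  1  0  1  0  1  0  1  0  1  0  1  0  1  0  1  0  1  0  1  0  1  0  1  0  1  0  1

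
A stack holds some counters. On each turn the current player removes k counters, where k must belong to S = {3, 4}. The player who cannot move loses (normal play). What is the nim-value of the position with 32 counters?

1

n :  0  1  2  3  4  5  6  7  8  9 10 11 12 13 14 15 16 17 18 19 20 21 22 23 24 25 26 27 28 29 30 31 32
G :  0  0  0  1  1  1  2  0  0  0  1  1  1  2  0  0  0  1  1  1  2  0  0  0  1  1  1  2  0  0  0  1  1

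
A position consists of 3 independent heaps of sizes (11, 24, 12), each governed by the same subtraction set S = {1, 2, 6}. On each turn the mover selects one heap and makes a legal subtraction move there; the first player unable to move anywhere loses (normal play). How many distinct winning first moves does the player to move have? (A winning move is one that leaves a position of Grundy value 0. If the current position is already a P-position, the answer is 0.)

All heaps use S = {1, 2, 6}:
G(0) = 0
G(1) = mex{0} = 1
G(2) = mex{1,0} = 2
G(3) = mex{2,1} = 0
G(4) = mex{0,2} = 1
G(5) = mex{1,0} = 2
G(6) = mex{2,1,0} = 3
G(7) = mex{3,2,1} = 0
G(8) = mex{0,3,2} = 1
G(9) = mex{1,0,0} = 2
G(10) = mex{2,1,1} = 0
G(11) = mex{0,2,2} = 1
G(12) = mex{1,0,3} = 2
G(13) = mex{2,1,0} = 3
G(14) = mex{3,2,1} = 0
G(15) = mex{0,3,2} = 1
G(16) = mex{1,0,0} = 2
G(17) = mex{2,1,1} = 0
G(18) = mex{0,2,2} = 1
G(19) = mex{1,0,3} = 2
G(20) = mex{2,1,0} = 3
G(21) = mex{3,2,1} = 0
G(22) = mex{0,3,2} = 1
G(23) = mex{1,0,0} = 2
G(24) = mex{2,1,1} = 0
Heap A: G(11) = 1.
Heap B: G(24) = 0.
Heap C: G(12) = 2.
Combined Grundy value = 1 ⊕ 0 ⊕ 2 = 3.
A winning move leaves total XOR = 0, i.e. changes one component's Grundy value g to g ⊕ X where X is the current total.
Heap A: need g' = 1⊕3 = 2. Options: 11−1→G=0, 11−2→G=2, 11−6→G=2. Hits: 2.
Heap B: need g' = 0⊕3 = 3. Options: 24−1→G=2, 24−2→G=1, 24−6→G=1. Hits: 0.
Heap C: need g' = 2⊕3 = 1. Options: 12−1→G=1, 12−2→G=0, 12−6→G=3. Hits: 1.

3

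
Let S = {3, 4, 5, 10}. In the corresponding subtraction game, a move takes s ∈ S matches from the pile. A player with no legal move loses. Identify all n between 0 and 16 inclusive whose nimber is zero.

0, 1, 2, 8, 9, 15, 16

G(0) = 0
G(1) = mex{} = 0
G(2) = mex{} = 0
G(3) = mex{0} = 1
G(4) = mex{0,0} = 1
G(5) = mex{0,0,0} = 1
G(6) = mex{1,0,0} = 2
G(7) = mex{1,1,0} = 2
G(8) = mex{1,1,1} = 0
G(9) = mex{2,1,1} = 0
G(10) = mex{2,2,1,0} = 3
G(11) = mex{0,2,2,0} = 1
G(12) = mex{0,0,2,0} = 1
G(13) = mex{3,0,0,1} = 2
G(14) = mex{1,3,0,1} = 2
G(15) = mex{1,1,3,1} = 0
G(16) = mex{2,1,1,2} = 0
P-positions are exactly the n with G(n) = 0.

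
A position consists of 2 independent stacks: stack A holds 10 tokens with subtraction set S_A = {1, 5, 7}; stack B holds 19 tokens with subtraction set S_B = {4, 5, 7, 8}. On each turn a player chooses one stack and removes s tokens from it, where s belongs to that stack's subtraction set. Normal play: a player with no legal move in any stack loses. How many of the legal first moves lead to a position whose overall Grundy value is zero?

Stack A, S = {1, 5, 7}:
n :  0  1  2  3  4  5  6  7  8  9 10
G :  0  1  0  1  0  1  0  1  0  1  0
G_A(10) = 0.
Stack B, S = {4, 5, 7, 8}:
n :  0  1  2  3  4  5  6  7  8  9 10 11 12 13 14 15 16 17 18 19
G :  0  0  0  0  1  1  1  1  2  2  2  2  0  0  0  0  1  1  1  1
G_B(19) = 1.
Combined Grundy value = 0 ⊕ 1 = 1.
A winning move leaves total XOR = 0, i.e. changes one component's Grundy value g to g ⊕ X where X is the current total.
Stack A: need g' = 0⊕1 = 1. Options: 10−1→G=1, 10−5→G=1, 10−7→G=1. Hits: 3.
Stack B: need g' = 1⊕1 = 0. Options: 19−4→G=0, 19−5→G=0, 19−7→G=0, 19−8→G=2. Hits: 3.

6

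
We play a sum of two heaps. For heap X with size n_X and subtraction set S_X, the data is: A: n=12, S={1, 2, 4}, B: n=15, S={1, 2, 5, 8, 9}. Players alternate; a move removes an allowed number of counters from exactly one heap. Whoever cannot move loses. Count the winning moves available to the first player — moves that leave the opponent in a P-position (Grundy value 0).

Heap A, S = {1, 2, 4}:
G(0) = 0
G(1) = mex{0} = 1
G(2) = mex{1,0} = 2
G(3) = mex{2,1} = 0
G(4) = mex{0,2,0} = 1
G(5) = mex{1,0,1} = 2
G(6) = mex{2,1,2} = 0
G(7) = mex{0,2,0} = 1
G(8) = mex{1,0,1} = 2
G(9) = mex{2,1,2} = 0
G(10) = mex{0,2,0} = 1
G(11) = mex{1,0,1} = 2
G(12) = mex{2,1,2} = 0
G_A(12) = 0.
Heap B, S = {1, 2, 5, 8, 9}:
G(0) = 0
G(1) = mex{0} = 1
G(2) = mex{1,0} = 2
G(3) = mex{2,1} = 0
G(4) = mex{0,2} = 1
G(5) = mex{1,0,0} = 2
G(6) = mex{2,1,1} = 0
G(7) = mex{0,2,2} = 1
G(8) = mex{1,0,0,0} = 2
G(9) = mex{2,1,1,1,0} = 3
G(10) = mex{3,2,2,2,1} = 0
G(11) = mex{0,3,0,0,2} = 1
G(12) = mex{1,0,1,1,0} = 2
G(13) = mex{2,1,2,2,1} = 0
G(14) = mex{0,2,3,0,2} = 1
G(15) = mex{1,0,0,1,0} = 2
G_B(15) = 2.
Combined Grundy value = 0 ⊕ 2 = 2.
A winning move leaves total XOR = 0, i.e. changes one component's Grundy value g to g ⊕ X where X is the current total.
Heap A: need g' = 0⊕2 = 2. Options: 12−1→G=2, 12−2→G=1, 12−4→G=2. Hits: 2.
Heap B: need g' = 2⊕2 = 0. Options: 15−1→G=1, 15−2→G=0, 15−5→G=0, 15−8→G=1, 15−9→G=0. Hits: 3.

5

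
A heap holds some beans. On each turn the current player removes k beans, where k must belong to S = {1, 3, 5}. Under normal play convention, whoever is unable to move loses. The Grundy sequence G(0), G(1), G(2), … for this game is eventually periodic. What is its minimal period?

G(0) = 0
G(1) = mex{0} = 1
G(2) = mex{1} = 0
G(3) = mex{0,0} = 1
G(4) = mex{1,1} = 0
G(5) = mex{0,0,0} = 1
G(6) = mex{1,1,1} = 0
G(7) = mex{0,0,0} = 1
G(8) = mex{1,1,1} = 0
G(9) = mex{0,0,0} = 1
G(10) = mex{1,1,1} = 0
G(11) = mex{0,0,0} = 1
G(12) = mex{1,1,1} = 0
G(13) = mex{0,0,0} = 1
G(14) = mex{1,1,1} = 0
G(n+2) = G(n) holds for n = 0,…,4 (a full window of length max(S) = 5), so the sequence is purely periodic with period 2.

2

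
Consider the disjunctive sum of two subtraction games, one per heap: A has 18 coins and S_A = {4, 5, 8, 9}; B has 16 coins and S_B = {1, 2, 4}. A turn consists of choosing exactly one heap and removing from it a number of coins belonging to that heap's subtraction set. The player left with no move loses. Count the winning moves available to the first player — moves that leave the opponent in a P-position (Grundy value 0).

0

Heap A, S = {4, 5, 8, 9}:
n :  0  1  2  3  4  5  6  7  8  9 10 11 12 13 14 15 16 17 18
G :  0  0  0  0  1  1  1  1  2  2  2  2  3  0  0  0  0  1  1
G_A(18) = 1.
Heap B, S = {1, 2, 4}:
G(0) = 0
G(1) = mex{0} = 1
G(2) = mex{1,0} = 2
G(3) = mex{2,1} = 0
G(4) = mex{0,2,0} = 1
G(5) = mex{1,0,1} = 2
G(6) = mex{2,1,2} = 0
G(7) = mex{0,2,0} = 1
G(8) = mex{1,0,1} = 2
G(9) = mex{2,1,2} = 0
G(10) = mex{0,2,0} = 1
G(11) = mex{1,0,1} = 2
G(12) = mex{2,1,2} = 0
G(13) = mex{0,2,0} = 1
G(14) = mex{1,0,1} = 2
G(15) = mex{2,1,2} = 0
G(16) = mex{0,2,0} = 1
G_B(16) = 1.
Combined Grundy value = 1 ⊕ 1 = 0.
A winning move leaves total XOR = 0, i.e. changes one component's Grundy value g to g ⊕ X where X is the current total.
Heap A: target g' = 1⊕0 = 1, but every legal move changes the Grundy value (mex property), so 0 moves.
Heap B: target g' = 1⊕0 = 1, but every legal move changes the Grundy value (mex property), so 0 moves.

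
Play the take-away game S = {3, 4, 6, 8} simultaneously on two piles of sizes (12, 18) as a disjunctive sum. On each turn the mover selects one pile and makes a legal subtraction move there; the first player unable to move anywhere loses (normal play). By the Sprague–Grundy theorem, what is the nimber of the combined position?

All piles use S = {3, 4, 6, 8}:
G(0) = 0
G(1) = mex{} = 0
G(2) = mex{} = 0
G(3) = mex{0} = 1
G(4) = mex{0,0} = 1
G(5) = mex{0,0} = 1
G(6) = mex{1,0,0} = 2
G(7) = mex{1,1,0} = 2
G(8) = mex{1,1,0,0} = 2
G(9) = mex{2,1,1,0} = 3
G(10) = mex{2,2,1,0} = 3
G(11) = mex{2,2,1,1} = 0
G(12) = mex{3,2,2,1} = 0
G(13) = mex{3,3,2,1} = 0
G(14) = mex{0,3,2,2} = 1
G(15) = mex{0,0,3,2} = 1
G(16) = mex{0,0,3,2} = 1
G(17) = mex{1,0,0,3} = 2
G(18) = mex{1,1,0,3} = 2
Pile A: G(12) = 0.
Pile B: G(18) = 2.
Combined Grundy value = 0 ⊕ 2 = 2.

2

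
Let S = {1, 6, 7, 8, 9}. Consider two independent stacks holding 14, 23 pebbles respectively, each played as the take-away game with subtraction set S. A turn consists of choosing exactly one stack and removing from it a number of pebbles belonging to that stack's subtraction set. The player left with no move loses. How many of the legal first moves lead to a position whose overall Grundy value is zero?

All stacks use S = {1, 6, 7, 8, 9}:
G(0) = 0
G(1) = mex{0} = 1
G(2) = mex{1} = 0
G(3) = mex{0} = 1
G(4) = mex{1} = 0
G(5) = mex{0} = 1
G(6) = mex{1,0} = 2
G(7) = mex{2,1,0} = 3
G(8) = mex{3,0,1,0} = 2
G(9) = mex{2,1,0,1,0} = 3
G(10) = mex{3,0,1,0,1} = 2
G(11) = mex{2,1,0,1,0} = 3
G(12) = mex{3,2,1,0,1} = 4
G(13) = mex{4,3,2,1,0} = 5
G(14) = mex{5,2,3,2,1} = 0
G(15) = mex{0,3,2,3,2} = 1
G(16) = mex{1,2,3,2,3} = 0
G(17) = mex{0,3,2,3,2} = 1
G(18) = mex{1,4,3,2,3} = 0
G(19) = mex{0,5,4,3,2} = 1
G(20) = mex{1,0,5,4,3} = 2
G(21) = mex{2,1,0,5,4} = 3
G(22) = mex{3,0,1,0,5} = 2
G(23) = mex{2,1,0,1,0} = 3
Stack A: G(14) = 0.
Stack B: G(23) = 3.
Combined Grundy value = 0 ⊕ 3 = 3.
A winning move leaves total XOR = 0, i.e. changes one component's Grundy value g to g ⊕ X where X is the current total.
Stack A: need g' = 0⊕3 = 3. Options: 14−1→G=5, 14−6→G=2, 14−7→G=3, 14−8→G=2, 14−9→G=1. Hits: 1.
Stack B: need g' = 3⊕3 = 0. Options: 23−1→G=2, 23−6→G=1, 23−7→G=0, 23−8→G=1, 23−9→G=0. Hits: 2.

3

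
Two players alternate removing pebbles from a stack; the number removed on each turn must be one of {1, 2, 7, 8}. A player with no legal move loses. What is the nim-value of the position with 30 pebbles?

G(0) = 0
G(1) = mex{0} = 1
G(2) = mex{1,0} = 2
G(3) = mex{2,1} = 0
G(4) = mex{0,2} = 1
G(5) = mex{1,0} = 2
G(6) = mex{2,1} = 0
G(7) = mex{0,2,0} = 1
G(8) = mex{1,0,1,0} = 2
G(9) = mex{2,1,2,1} = 0
G(10) = mex{0,2,0,2} = 1
G(11) = mex{1,0,1,0} = 2
G(12) = mex{2,1,2,1} = 0
G(13) = mex{0,2,0,2} = 1
G(14) = mex{1,0,1,0} = 2
G(15) = mex{2,1,2,1} = 0
G(16) = mex{0,2,0,2} = 1
G(17) = mex{1,0,1,0} = 2
G(18) = mex{2,1,2,1} = 0
G(19) = mex{0,2,0,2} = 1
G(20) = mex{1,0,1,0} = 2
G(21) = mex{2,1,2,1} = 0
G(22) = mex{0,2,0,2} = 1
G(23) = mex{1,0,1,0} = 2
G(24) = mex{2,1,2,1} = 0
G(25) = mex{0,2,0,2} = 1
G(26) = mex{1,0,1,0} = 2
G(27) = mex{2,1,2,1} = 0
G(28) = mex{0,2,0,2} = 1
G(29) = mex{1,0,1,0} = 2
G(30) = mex{2,1,2,1} = 0

0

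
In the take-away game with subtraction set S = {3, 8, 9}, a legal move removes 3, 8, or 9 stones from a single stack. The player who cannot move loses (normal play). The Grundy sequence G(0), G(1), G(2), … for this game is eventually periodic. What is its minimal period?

17

n :  0  1  2  3  4  5  6  7  8  9 10 11 12 13 14 15 16 17 18 19 20 21 22 23 24 25 26 27 28 29 30 31 32 33 34 35
G :  0  0  0  1  1  1  0  0  2  1  1  3  0  0  2  1  1  0  0  0  1  1  1  0  0  2  1  1  3  0  0  2  1  1  0  0
G(n+17) = G(n) holds for n = 0,…,8 (a full window of length max(S) = 9), so the sequence is purely periodic with period 17.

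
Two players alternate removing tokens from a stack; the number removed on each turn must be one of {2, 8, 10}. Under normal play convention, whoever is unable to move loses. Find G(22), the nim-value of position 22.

1

G(0) = 0
G(1) = mex{} = 0
G(2) = mex{0} = 1
G(3) = mex{0} = 1
G(4) = mex{1} = 0
G(5) = mex{1} = 0
G(6) = mex{0} = 1
G(7) = mex{0} = 1
G(8) = mex{1,0} = 2
G(9) = mex{1,0} = 2
G(10) = mex{2,1,0} = 3
G(11) = mex{2,1,0} = 3
G(12) = mex{3,0,1} = 2
G(13) = mex{3,0,1} = 2
G(14) = mex{2,1,0} = 3
G(15) = mex{2,1,0} = 3
G(16) = mex{3,2,1} = 0
G(17) = mex{3,2,1} = 0
G(18) = mex{0,3,2} = 1
G(19) = mex{0,3,2} = 1
G(20) = mex{1,2,3} = 0
G(21) = mex{1,2,3} = 0
G(22) = mex{0,3,2} = 1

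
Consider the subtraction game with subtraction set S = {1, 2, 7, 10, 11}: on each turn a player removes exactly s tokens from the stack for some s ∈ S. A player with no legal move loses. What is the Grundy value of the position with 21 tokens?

0

n :  0  1  2  3  4  5  6  7  8  9 10 11 12 13 14 15 16 17 18 19 20 21
G :  0  1  2  0  1  2  0  1  2  0  1  2  0  1  2  0  1  2  0  1  2  0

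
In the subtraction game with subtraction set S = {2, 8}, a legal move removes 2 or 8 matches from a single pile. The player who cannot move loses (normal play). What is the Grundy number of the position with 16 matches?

n :  0  1  2  3  4  5  6  7  8  9 10 11 12 13 14 15 16
G :  0  0  1  1  0  0  1  1  2  2  0  0  1  1  0  0  1

1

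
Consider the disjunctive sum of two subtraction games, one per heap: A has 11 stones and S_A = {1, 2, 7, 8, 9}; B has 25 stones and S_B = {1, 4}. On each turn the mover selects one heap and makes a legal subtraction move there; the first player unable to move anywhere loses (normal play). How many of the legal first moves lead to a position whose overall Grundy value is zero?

1

Heap A, S = {1, 2, 7, 8, 9}:
G(0) = 0
G(1) = mex{0} = 1
G(2) = mex{1,0} = 2
G(3) = mex{2,1} = 0
G(4) = mex{0,2} = 1
G(5) = mex{1,0} = 2
G(6) = mex{2,1} = 0
G(7) = mex{0,2,0} = 1
G(8) = mex{1,0,1,0} = 2
G(9) = mex{2,1,2,1,0} = 3
G(10) = mex{3,2,0,2,1} = 4
G(11) = mex{4,3,1,0,2} = 5
G_A(11) = 5.
Heap B, S = {1, 4}:
G(0) = 0
G(1) = mex{0} = 1
G(2) = mex{1} = 0
G(3) = mex{0} = 1
G(4) = mex{1,0} = 2
G(5) = mex{2,1} = 0
G(6) = mex{0,0} = 1
G(7) = mex{1,1} = 0
G(8) = mex{0,2} = 1
G(9) = mex{1,0} = 2
G(10) = mex{2,1} = 0
G(11) = mex{0,0} = 1
G(12) = mex{1,1} = 0
G(13) = mex{0,2} = 1
G(14) = mex{1,0} = 2
G(15) = mex{2,1} = 0
G(16) = mex{0,0} = 1
G(17) = mex{1,1} = 0
G(18) = mex{0,2} = 1
G(19) = mex{1,0} = 2
G(20) = mex{2,1} = 0
G(21) = mex{0,0} = 1
G(22) = mex{1,1} = 0
G(23) = mex{0,2} = 1
G(24) = mex{1,0} = 2
G(25) = mex{2,1} = 0
G_B(25) = 0.
Combined Grundy value = 5 ⊕ 0 = 5.
A winning move leaves total XOR = 0, i.e. changes one component's Grundy value g to g ⊕ X where X is the current total.
Heap A: need g' = 5⊕5 = 0. Options: 11−1→G=4, 11−2→G=3, 11−7→G=1, 11−8→G=0, 11−9→G=2. Hits: 1.
Heap B: need g' = 0⊕5 = 5. Options: 25−1→G=2, 25−4→G=1. Hits: 0.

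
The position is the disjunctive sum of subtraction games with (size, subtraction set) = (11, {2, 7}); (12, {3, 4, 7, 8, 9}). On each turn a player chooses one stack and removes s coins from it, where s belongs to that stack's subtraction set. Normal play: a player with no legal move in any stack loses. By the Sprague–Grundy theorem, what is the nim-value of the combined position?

Stack A, S = {2, 7}:
G(0) = 0
G(1) = mex{} = 0
G(2) = mex{0} = 1
G(3) = mex{0} = 1
G(4) = mex{1} = 0
G(5) = mex{1} = 0
G(6) = mex{0} = 1
G(7) = mex{0,0} = 1
G(8) = mex{1,0} = 2
G(9) = mex{1,1} = 0
G(10) = mex{2,1} = 0
G(11) = mex{0,0} = 1
G_A(11) = 1.
Stack B, S = {3, 4, 7, 8, 9}:
G(0) = 0
G(1) = mex{} = 0
G(2) = mex{} = 0
G(3) = mex{0} = 1
G(4) = mex{0,0} = 1
G(5) = mex{0,0} = 1
G(6) = mex{1,0} = 2
G(7) = mex{1,1,0} = 2
G(8) = mex{1,1,0,0} = 2
G(9) = mex{2,1,0,0,0} = 3
G(10) = mex{2,2,1,0,0} = 3
G(11) = mex{2,2,1,1,0} = 3
G(12) = mex{3,2,1,1,1} = 0
G_B(12) = 0.
Combined Grundy value = 1 ⊕ 0 = 1.

1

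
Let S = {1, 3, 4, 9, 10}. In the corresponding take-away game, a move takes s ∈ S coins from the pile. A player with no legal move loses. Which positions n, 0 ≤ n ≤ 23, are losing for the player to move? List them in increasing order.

0, 2, 7, 13, 15, 20

n :  0  1  2  3  4  5  6  7  8  9 10 11 12 13 14 15 16 17 18 19 20 21 22 23
G :  0  1  0  1  2  3  2  0  1  4  3  2  3  0  1  0  1  2  3  2  0  1  4  3
P-positions are exactly the n with G(n) = 0.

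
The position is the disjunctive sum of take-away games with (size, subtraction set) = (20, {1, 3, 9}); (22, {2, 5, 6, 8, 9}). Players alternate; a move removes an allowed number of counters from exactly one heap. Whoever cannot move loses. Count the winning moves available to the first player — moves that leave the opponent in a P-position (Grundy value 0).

1

Heap A, S = {1, 3, 9}:
G(0) = 0
G(1) = mex{0} = 1
G(2) = mex{1} = 0
G(3) = mex{0,0} = 1
G(4) = mex{1,1} = 0
G(5) = mex{0,0} = 1
G(6) = mex{1,1} = 0
G(7) = mex{0,0} = 1
G(8) = mex{1,1} = 0
G(9) = mex{0,0,0} = 1
G(10) = mex{1,1,1} = 0
G(11) = mex{0,0,0} = 1
G(12) = mex{1,1,1} = 0
G(13) = mex{0,0,0} = 1
G(14) = mex{1,1,1} = 0
G(15) = mex{0,0,0} = 1
G(16) = mex{1,1,1} = 0
G(17) = mex{0,0,0} = 1
G(18) = mex{1,1,1} = 0
G(19) = mex{0,0,0} = 1
G(20) = mex{1,1,1} = 0
G_A(20) = 0.
Heap B, S = {2, 5, 6, 8, 9}:
n :  0  1  2  3  4  5  6  7  8  9 10 11 12 13 14 15 16 17 18 19 20 21 22
G :  0  0  1  1  0  2  1  3  2  2  3  0  2  1  0  0  1  1  0  2  1  3  2
G_B(22) = 2.
Combined Grundy value = 0 ⊕ 2 = 2.
A winning move leaves total XOR = 0, i.e. changes one component's Grundy value g to g ⊕ X where X is the current total.
Heap A: need g' = 0⊕2 = 2. Options: 20−1→G=1, 20−3→G=1, 20−9→G=1. Hits: 0.
Heap B: need g' = 2⊕2 = 0. Options: 22−2→G=1, 22−5→G=1, 22−6→G=1, 22−8→G=0, 22−9→G=1. Hits: 1.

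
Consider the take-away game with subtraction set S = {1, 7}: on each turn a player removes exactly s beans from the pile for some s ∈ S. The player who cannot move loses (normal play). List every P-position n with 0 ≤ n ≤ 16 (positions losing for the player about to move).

n :  0  1  2  3  4  5  6  7  8  9 10 11 12 13 14 15 16
G :  0  1  0  1  0  1  0  1  0  1  0  1  0  1  0  1  0
P-positions are exactly the n with G(n) = 0.

0, 2, 4, 6, 8, 10, 12, 14, 16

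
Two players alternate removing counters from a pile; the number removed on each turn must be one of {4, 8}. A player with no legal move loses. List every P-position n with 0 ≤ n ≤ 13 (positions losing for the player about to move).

G(0) = 0
G(1) = mex{} = 0
G(2) = mex{} = 0
G(3) = mex{} = 0
G(4) = mex{0} = 1
G(5) = mex{0} = 1
G(6) = mex{0} = 1
G(7) = mex{0} = 1
G(8) = mex{1,0} = 2
G(9) = mex{1,0} = 2
G(10) = mex{1,0} = 2
G(11) = mex{1,0} = 2
G(12) = mex{2,1} = 0
G(13) = mex{2,1} = 0
P-positions are exactly the n with G(n) = 0.

0, 1, 2, 3, 12, 13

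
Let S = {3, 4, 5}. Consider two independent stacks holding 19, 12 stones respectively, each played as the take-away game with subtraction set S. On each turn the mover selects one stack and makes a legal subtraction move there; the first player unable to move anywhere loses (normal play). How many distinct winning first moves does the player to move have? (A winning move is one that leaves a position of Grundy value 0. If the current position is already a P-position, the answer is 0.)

0

All stacks use S = {3, 4, 5}:
n :  0  1  2  3  4  5  6  7  8  9 10 11 12 13 14 15 16 17 18 19
G :  0  0  0  1  1  1  2  2  0  0  0  1  1  1  2  2  0  0  0  1
Stack A: G(19) = 1.
Stack B: G(12) = 1.
Combined Grundy value = 1 ⊕ 1 = 0.
A winning move leaves total XOR = 0, i.e. changes one component's Grundy value g to g ⊕ X where X is the current total.
Stack A: target g' = 1⊕0 = 1, but every legal move changes the Grundy value (mex property), so 0 moves.
Stack B: target g' = 1⊕0 = 1, but every legal move changes the Grundy value (mex property), so 0 moves.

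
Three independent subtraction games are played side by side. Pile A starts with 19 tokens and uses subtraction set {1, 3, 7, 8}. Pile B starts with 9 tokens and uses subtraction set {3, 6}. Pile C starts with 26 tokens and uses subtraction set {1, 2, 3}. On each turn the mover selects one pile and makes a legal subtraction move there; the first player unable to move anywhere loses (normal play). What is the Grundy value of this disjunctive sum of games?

2

Pile A, S = {1, 3, 7, 8}:
G(0) = 0
G(1) = mex{0} = 1
G(2) = mex{1} = 0
G(3) = mex{0,0} = 1
G(4) = mex{1,1} = 0
G(5) = mex{0,0} = 1
G(6) = mex{1,1} = 0
G(7) = mex{0,0,0} = 1
G(8) = mex{1,1,1,0} = 2
G(9) = mex{2,0,0,1} = 3
G(10) = mex{3,1,1,0} = 2
G(11) = mex{2,2,0,1} = 3
G(12) = mex{3,3,1,0} = 2
G(13) = mex{2,2,0,1} = 3
G(14) = mex{3,3,1,0} = 2
G(15) = mex{2,2,2,1} = 0
G(16) = mex{0,3,3,2} = 1
G(17) = mex{1,2,2,3} = 0
G(18) = mex{0,0,3,2} = 1
G(19) = mex{1,1,2,3} = 0
G_A(19) = 0.
Pile B, S = {3, 6}:
n : 0 1 2 3 4 5 6 7 8 9
G : 0 0 0 1 1 1 2 2 2 0
G_B(9) = 0.
Pile C, S = {1, 2, 3}:
G(0) = 0
G(1) = mex{0} = 1
G(2) = mex{1,0} = 2
G(3) = mex{2,1,0} = 3
G(4) = mex{3,2,1} = 0
G(5) = mex{0,3,2} = 1
G(6) = mex{1,0,3} = 2
G(7) = mex{2,1,0} = 3
G(8) = mex{3,2,1} = 0
G(9) = mex{0,3,2} = 1
G(10) = mex{1,0,3} = 2
G(11) = mex{2,1,0} = 3
G(12) = mex{3,2,1} = 0
G(13) = mex{0,3,2} = 1
G(14) = mex{1,0,3} = 2
G(15) = mex{2,1,0} = 3
G(16) = mex{3,2,1} = 0
G(17) = mex{0,3,2} = 1
G(18) = mex{1,0,3} = 2
G(19) = mex{2,1,0} = 3
G(20) = mex{3,2,1} = 0
G(21) = mex{0,3,2} = 1
G(22) = mex{1,0,3} = 2
G(23) = mex{2,1,0} = 3
G(24) = mex{3,2,1} = 0
G(25) = mex{0,3,2} = 1
G(26) = mex{1,0,3} = 2
G_C(26) = 2.
Combined Grundy value = 0 ⊕ 0 ⊕ 2 = 2.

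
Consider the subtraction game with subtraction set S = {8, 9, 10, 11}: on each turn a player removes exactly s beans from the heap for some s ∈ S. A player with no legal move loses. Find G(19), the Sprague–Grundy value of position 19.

n :  0  1  2  3  4  5  6  7  8  9 10 11 12 13 14 15 16 17 18 19
G :  0  0  0  0  0  0  0  0  1  1  1  1  1  1  1  1  2  2  2  0

0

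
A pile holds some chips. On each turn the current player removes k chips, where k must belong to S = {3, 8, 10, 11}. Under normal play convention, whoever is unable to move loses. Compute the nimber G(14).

2

G(0) = 0
G(1) = mex{} = 0
G(2) = mex{} = 0
G(3) = mex{0} = 1
G(4) = mex{0} = 1
G(5) = mex{0} = 1
G(6) = mex{1} = 0
G(7) = mex{1} = 0
G(8) = mex{1,0} = 2
G(9) = mex{0,0} = 1
G(10) = mex{0,0,0} = 1
G(11) = mex{2,1,0,0} = 3
G(12) = mex{1,1,0,0} = 2
G(13) = mex{1,1,1,0} = 2
G(14) = mex{3,0,1,1} = 2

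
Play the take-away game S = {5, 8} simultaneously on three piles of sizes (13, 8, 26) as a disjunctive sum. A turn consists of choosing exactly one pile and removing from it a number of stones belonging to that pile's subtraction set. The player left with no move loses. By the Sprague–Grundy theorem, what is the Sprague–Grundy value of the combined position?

1

All piles use S = {5, 8}:
G(0) = 0
G(1) = mex{} = 0
G(2) = mex{} = 0
G(3) = mex{} = 0
G(4) = mex{} = 0
G(5) = mex{0} = 1
G(6) = mex{0} = 1
G(7) = mex{0} = 1
G(8) = mex{0,0} = 1
G(9) = mex{0,0} = 1
G(10) = mex{1,0} = 2
G(11) = mex{1,0} = 2
G(12) = mex{1,0} = 2
G(13) = mex{1,1} = 0
G(14) = mex{1,1} = 0
G(15) = mex{2,1} = 0
G(16) = mex{2,1} = 0
G(17) = mex{2,1} = 0
G(18) = mex{0,2} = 1
G(19) = mex{0,2} = 1
G(20) = mex{0,2} = 1
G(21) = mex{0,0} = 1
G(22) = mex{0,0} = 1
G(23) = mex{1,0} = 2
G(24) = mex{1,0} = 2
G(25) = mex{1,0} = 2
G(26) = mex{1,1} = 0
Pile A: G(13) = 0.
Pile B: G(8) = 1.
Pile C: G(26) = 0.
Combined Grundy value = 0 ⊕ 1 ⊕ 0 = 1.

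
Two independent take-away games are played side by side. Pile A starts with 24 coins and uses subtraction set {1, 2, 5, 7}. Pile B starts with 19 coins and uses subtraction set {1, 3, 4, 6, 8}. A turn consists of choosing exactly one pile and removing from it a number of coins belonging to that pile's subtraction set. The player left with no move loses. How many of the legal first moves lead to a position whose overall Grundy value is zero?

1

Pile A, S = {1, 2, 5, 7}:
G(0) = 0
G(1) = mex{0} = 1
G(2) = mex{1,0} = 2
G(3) = mex{2,1} = 0
G(4) = mex{0,2} = 1
G(5) = mex{1,0,0} = 2
G(6) = mex{2,1,1} = 0
G(7) = mex{0,2,2,0} = 1
G(8) = mex{1,0,0,1} = 2
G(9) = mex{2,1,1,2} = 0
G(10) = mex{0,2,2,0} = 1
G(11) = mex{1,0,0,1} = 2
G(12) = mex{2,1,1,2} = 0
G(13) = mex{0,2,2,0} = 1
G(14) = mex{1,0,0,1} = 2
G(15) = mex{2,1,1,2} = 0
G(16) = mex{0,2,2,0} = 1
G(17) = mex{1,0,0,1} = 2
G(18) = mex{2,1,1,2} = 0
G(19) = mex{0,2,2,0} = 1
G(20) = mex{1,0,0,1} = 2
G(21) = mex{2,1,1,2} = 0
G(22) = mex{0,2,2,0} = 1
G(23) = mex{1,0,0,1} = 2
G(24) = mex{2,1,1,2} = 0
G_A(24) = 0.
Pile B, S = {1, 3, 4, 6, 8}:
n :  0  1  2  3  4  5  6  7  8  9 10 11 12 13 14 15 16 17 18 19
G :  0  1  0  1  2  3  2  0  1  0  1  2  3  2  0  1  0  1  2  3
G_B(19) = 3.
Combined Grundy value = 0 ⊕ 3 = 3.
A winning move leaves total XOR = 0, i.e. changes one component's Grundy value g to g ⊕ X where X is the current total.
Pile A: need g' = 0⊕3 = 3. Options: 24−1→G=2, 24−2→G=1, 24−5→G=1, 24−7→G=2. Hits: 0.
Pile B: need g' = 3⊕3 = 0. Options: 19−1→G=2, 19−3→G=0, 19−4→G=1, 19−6→G=2, 19−8→G=2. Hits: 1.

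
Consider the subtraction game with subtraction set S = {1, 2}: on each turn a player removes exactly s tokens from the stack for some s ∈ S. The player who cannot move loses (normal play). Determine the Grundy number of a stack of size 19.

1

n :  0  1  2  3  4  5  6  7  8  9 10 11 12 13 14 15 16 17 18 19
G :  0  1  2  0  1  2  0  1  2  0  1  2  0  1  2  0  1  2  0  1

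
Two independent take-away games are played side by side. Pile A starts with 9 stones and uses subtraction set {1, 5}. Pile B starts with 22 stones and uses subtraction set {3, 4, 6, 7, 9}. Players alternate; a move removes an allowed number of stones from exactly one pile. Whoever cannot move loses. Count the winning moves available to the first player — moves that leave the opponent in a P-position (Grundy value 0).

Pile A, S = {1, 5}:
n : 0 1 2 3 4 5 6 7 8 9
G : 0 1 0 1 0 1 0 1 0 1
G_A(9) = 1.
Pile B, S = {3, 4, 6, 7, 9}:
n :  0  1  2  3  4  5  6  7  8  9 10 11 12 13 14 15 16 17 18 19 20 21 22
G :  0  0  0  1  1  1  2  2  2  3  3  3  0  0  0  1  1  1  2  2  2  3  3
G_B(22) = 3.
Combined Grundy value = 1 ⊕ 3 = 2.
A winning move leaves total XOR = 0, i.e. changes one component's Grundy value g to g ⊕ X where X is the current total.
Pile A: need g' = 1⊕2 = 3. Options: 9−1→G=0, 9−5→G=0. Hits: 0.
Pile B: need g' = 3⊕2 = 1. Options: 22−3→G=2, 22−4→G=2, 22−6→G=1, 22−7→G=1, 22−9→G=0. Hits: 2.

2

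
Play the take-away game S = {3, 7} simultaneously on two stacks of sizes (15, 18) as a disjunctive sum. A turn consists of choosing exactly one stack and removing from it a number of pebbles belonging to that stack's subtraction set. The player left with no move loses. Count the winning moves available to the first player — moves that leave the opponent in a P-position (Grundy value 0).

All stacks use S = {3, 7}:
G(0) = 0
G(1) = mex{} = 0
G(2) = mex{} = 0
G(3) = mex{0} = 1
G(4) = mex{0} = 1
G(5) = mex{0} = 1
G(6) = mex{1} = 0
G(7) = mex{1,0} = 2
G(8) = mex{1,0} = 2
G(9) = mex{0,0} = 1
G(10) = mex{2,1} = 0
G(11) = mex{2,1} = 0
G(12) = mex{1,1} = 0
G(13) = mex{0,0} = 1
G(14) = mex{0,2} = 1
G(15) = mex{0,2} = 1
G(16) = mex{1,1} = 0
G(17) = mex{1,0} = 2
G(18) = mex{1,0} = 2
Stack A: G(15) = 1.
Stack B: G(18) = 2.
Combined Grundy value = 1 ⊕ 2 = 3.
A winning move leaves total XOR = 0, i.e. changes one component's Grundy value g to g ⊕ X where X is the current total.
Stack A: need g' = 1⊕3 = 2. Options: 15−3→G=0, 15−7→G=2. Hits: 1.
Stack B: need g' = 2⊕3 = 1. Options: 18−3→G=1, 18−7→G=0. Hits: 1.

2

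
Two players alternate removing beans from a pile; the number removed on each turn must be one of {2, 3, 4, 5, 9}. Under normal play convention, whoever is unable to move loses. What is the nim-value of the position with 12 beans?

2

n :  0  1  2  3  4  5  6  7  8  9 10 11 12
G :  0  0  1  1  2  2  3  0  0  1  1  2  2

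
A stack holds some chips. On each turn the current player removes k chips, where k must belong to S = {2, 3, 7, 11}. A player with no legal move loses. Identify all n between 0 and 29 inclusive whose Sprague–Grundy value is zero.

0, 1, 5, 6, 10, 14, 15, 19, 20, 24, 28, 29

n :  0  1  2  3  4  5  6  7  8  9 10 11 12 13 14 15 16 17 18 19 20 21 22 23 24 25 26 27 28 29
G :  0  0  1  1  2  0  0  1  1  2  0  3  1  2  0  0  1  1  2  0  0  1  1  2  0  3  1  2  0  0
P-positions are exactly the n with G(n) = 0.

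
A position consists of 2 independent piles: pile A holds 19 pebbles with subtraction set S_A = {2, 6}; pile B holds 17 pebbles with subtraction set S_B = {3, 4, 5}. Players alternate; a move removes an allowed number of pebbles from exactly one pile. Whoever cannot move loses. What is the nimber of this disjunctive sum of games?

1

Pile A, S = {2, 6}:
n :  0  1  2  3  4  5  6  7  8  9 10 11 12 13 14 15 16 17 18 19
G :  0  0  1  1  0  0  1  1  0  0  1  1  0  0  1  1  0  0  1  1
G_A(19) = 1.
Pile B, S = {3, 4, 5}:
G(0) = 0
G(1) = mex{} = 0
G(2) = mex{} = 0
G(3) = mex{0} = 1
G(4) = mex{0,0} = 1
G(5) = mex{0,0,0} = 1
G(6) = mex{1,0,0} = 2
G(7) = mex{1,1,0} = 2
G(8) = mex{1,1,1} = 0
G(9) = mex{2,1,1} = 0
G(10) = mex{2,2,1} = 0
G(11) = mex{0,2,2} = 1
G(12) = mex{0,0,2} = 1
G(13) = mex{0,0,0} = 1
G(14) = mex{1,0,0} = 2
G(15) = mex{1,1,0} = 2
G(16) = mex{1,1,1} = 0
G(17) = mex{2,1,1} = 0
G_B(17) = 0.
Combined Grundy value = 1 ⊕ 0 = 1.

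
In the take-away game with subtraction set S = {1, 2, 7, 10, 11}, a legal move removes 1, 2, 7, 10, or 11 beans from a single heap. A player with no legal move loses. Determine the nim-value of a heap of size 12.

0

n :  0  1  2  3  4  5  6  7  8  9 10 11 12
G :  0  1  2  0  1  2  0  1  2  0  1  2  0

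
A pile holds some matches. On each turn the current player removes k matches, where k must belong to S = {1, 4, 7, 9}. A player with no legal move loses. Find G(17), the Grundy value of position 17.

1

G(0) = 0
G(1) = mex{0} = 1
G(2) = mex{1} = 0
G(3) = mex{0} = 1
G(4) = mex{1,0} = 2
G(5) = mex{2,1} = 0
G(6) = mex{0,0} = 1
G(7) = mex{1,1,0} = 2
G(8) = mex{2,2,1} = 0
G(9) = mex{0,0,0,0} = 1
G(10) = mex{1,1,1,1} = 0
G(11) = mex{0,2,2,0} = 1
G(12) = mex{1,0,0,1} = 2
G(13) = mex{2,1,1,2} = 0
G(14) = mex{0,0,2,0} = 1
G(15) = mex{1,1,0,1} = 2
G(16) = mex{2,2,1,2} = 0
G(17) = mex{0,0,0,0} = 1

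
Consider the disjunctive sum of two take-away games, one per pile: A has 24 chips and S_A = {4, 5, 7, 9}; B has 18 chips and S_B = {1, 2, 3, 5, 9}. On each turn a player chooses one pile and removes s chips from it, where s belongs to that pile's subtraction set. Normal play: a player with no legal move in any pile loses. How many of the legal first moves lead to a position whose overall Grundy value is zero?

Pile A, S = {4, 5, 7, 9}:
n :  0  1  2  3  4  5  6  7  8  9 10 11 12 13 14 15 16 17 18 19 20 21 22 23 24
G :  0  0  0  0  1  1  1  1  2  2  2  2  3  0  0  0  0  1  1  1  1  2  2  2  2
G_A(24) = 2.
Pile B, S = {1, 2, 3, 5, 9}:
n :  0  1  2  3  4  5  6  7  8  9 10 11 12 13 14 15 16 17 18
G :  0  1  2  3  0  1  2  3  0  1  2  3  0  1  2  3  0  1  2
G_B(18) = 2.
Combined Grundy value = 2 ⊕ 2 = 0.
A winning move leaves total XOR = 0, i.e. changes one component's Grundy value g to g ⊕ X where X is the current total.
Pile A: target g' = 2⊕0 = 2, but every legal move changes the Grundy value (mex property), so 0 moves.
Pile B: target g' = 2⊕0 = 2, but every legal move changes the Grundy value (mex property), so 0 moves.

0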